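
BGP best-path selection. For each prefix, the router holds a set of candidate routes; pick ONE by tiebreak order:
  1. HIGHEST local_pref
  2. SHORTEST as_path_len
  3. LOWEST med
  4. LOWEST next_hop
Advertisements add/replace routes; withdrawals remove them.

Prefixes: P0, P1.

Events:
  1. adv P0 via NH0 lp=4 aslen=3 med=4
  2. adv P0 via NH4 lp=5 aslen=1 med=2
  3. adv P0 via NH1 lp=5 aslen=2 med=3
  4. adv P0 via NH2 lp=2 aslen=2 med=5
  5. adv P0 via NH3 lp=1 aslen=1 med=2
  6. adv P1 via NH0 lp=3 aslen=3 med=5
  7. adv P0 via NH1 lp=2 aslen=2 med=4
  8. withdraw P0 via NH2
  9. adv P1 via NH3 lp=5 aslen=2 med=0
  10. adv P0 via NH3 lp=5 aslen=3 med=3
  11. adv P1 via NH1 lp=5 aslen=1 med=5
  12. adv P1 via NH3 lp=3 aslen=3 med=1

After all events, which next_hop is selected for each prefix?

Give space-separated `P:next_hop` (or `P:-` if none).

Op 1: best P0=NH0 P1=-
Op 2: best P0=NH4 P1=-
Op 3: best P0=NH4 P1=-
Op 4: best P0=NH4 P1=-
Op 5: best P0=NH4 P1=-
Op 6: best P0=NH4 P1=NH0
Op 7: best P0=NH4 P1=NH0
Op 8: best P0=NH4 P1=NH0
Op 9: best P0=NH4 P1=NH3
Op 10: best P0=NH4 P1=NH3
Op 11: best P0=NH4 P1=NH1
Op 12: best P0=NH4 P1=NH1

Answer: P0:NH4 P1:NH1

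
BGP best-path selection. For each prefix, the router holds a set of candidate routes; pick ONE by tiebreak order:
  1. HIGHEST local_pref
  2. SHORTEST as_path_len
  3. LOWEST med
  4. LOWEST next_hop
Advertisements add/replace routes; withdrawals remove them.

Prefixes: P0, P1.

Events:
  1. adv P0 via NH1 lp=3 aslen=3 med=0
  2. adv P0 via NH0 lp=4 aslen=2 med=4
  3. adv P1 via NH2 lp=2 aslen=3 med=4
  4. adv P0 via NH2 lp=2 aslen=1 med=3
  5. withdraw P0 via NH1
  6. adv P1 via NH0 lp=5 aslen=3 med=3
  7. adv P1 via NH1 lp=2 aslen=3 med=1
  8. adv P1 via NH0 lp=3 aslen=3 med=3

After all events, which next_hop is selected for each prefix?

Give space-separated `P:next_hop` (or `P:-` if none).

Op 1: best P0=NH1 P1=-
Op 2: best P0=NH0 P1=-
Op 3: best P0=NH0 P1=NH2
Op 4: best P0=NH0 P1=NH2
Op 5: best P0=NH0 P1=NH2
Op 6: best P0=NH0 P1=NH0
Op 7: best P0=NH0 P1=NH0
Op 8: best P0=NH0 P1=NH0

Answer: P0:NH0 P1:NH0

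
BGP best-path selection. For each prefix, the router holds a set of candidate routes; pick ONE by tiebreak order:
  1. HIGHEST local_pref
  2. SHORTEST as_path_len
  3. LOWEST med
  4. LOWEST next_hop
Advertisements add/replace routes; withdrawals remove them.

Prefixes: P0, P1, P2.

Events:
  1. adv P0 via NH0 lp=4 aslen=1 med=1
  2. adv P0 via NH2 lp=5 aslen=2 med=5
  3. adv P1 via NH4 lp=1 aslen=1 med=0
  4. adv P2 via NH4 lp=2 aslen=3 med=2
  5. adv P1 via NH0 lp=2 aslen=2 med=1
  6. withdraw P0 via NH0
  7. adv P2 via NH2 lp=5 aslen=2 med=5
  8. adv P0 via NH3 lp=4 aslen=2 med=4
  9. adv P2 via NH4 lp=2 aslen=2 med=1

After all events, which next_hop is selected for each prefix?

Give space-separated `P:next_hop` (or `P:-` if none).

Answer: P0:NH2 P1:NH0 P2:NH2

Derivation:
Op 1: best P0=NH0 P1=- P2=-
Op 2: best P0=NH2 P1=- P2=-
Op 3: best P0=NH2 P1=NH4 P2=-
Op 4: best P0=NH2 P1=NH4 P2=NH4
Op 5: best P0=NH2 P1=NH0 P2=NH4
Op 6: best P0=NH2 P1=NH0 P2=NH4
Op 7: best P0=NH2 P1=NH0 P2=NH2
Op 8: best P0=NH2 P1=NH0 P2=NH2
Op 9: best P0=NH2 P1=NH0 P2=NH2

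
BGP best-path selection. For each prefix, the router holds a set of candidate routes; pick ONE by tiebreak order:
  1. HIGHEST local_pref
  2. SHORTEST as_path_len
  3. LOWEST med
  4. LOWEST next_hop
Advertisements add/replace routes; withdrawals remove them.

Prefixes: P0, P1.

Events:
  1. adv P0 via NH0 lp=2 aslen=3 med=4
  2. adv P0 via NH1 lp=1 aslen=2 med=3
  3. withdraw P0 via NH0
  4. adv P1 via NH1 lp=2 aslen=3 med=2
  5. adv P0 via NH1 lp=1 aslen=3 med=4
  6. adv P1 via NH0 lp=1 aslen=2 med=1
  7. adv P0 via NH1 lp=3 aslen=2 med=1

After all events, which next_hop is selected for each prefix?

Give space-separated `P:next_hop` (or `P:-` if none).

Answer: P0:NH1 P1:NH1

Derivation:
Op 1: best P0=NH0 P1=-
Op 2: best P0=NH0 P1=-
Op 3: best P0=NH1 P1=-
Op 4: best P0=NH1 P1=NH1
Op 5: best P0=NH1 P1=NH1
Op 6: best P0=NH1 P1=NH1
Op 7: best P0=NH1 P1=NH1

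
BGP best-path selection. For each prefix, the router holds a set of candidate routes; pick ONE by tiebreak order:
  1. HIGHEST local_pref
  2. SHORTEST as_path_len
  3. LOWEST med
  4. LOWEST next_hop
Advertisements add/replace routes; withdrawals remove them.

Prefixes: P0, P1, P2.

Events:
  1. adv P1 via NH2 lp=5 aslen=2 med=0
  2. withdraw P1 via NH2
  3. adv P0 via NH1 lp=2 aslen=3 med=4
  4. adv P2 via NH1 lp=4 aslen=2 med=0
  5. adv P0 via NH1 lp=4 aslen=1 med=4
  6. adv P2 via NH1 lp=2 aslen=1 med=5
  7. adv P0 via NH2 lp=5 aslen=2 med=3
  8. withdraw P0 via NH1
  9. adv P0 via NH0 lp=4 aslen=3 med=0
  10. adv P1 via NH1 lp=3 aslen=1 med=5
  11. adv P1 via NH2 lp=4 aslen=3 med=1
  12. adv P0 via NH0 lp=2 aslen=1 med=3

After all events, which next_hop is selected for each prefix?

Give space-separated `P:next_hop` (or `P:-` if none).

Op 1: best P0=- P1=NH2 P2=-
Op 2: best P0=- P1=- P2=-
Op 3: best P0=NH1 P1=- P2=-
Op 4: best P0=NH1 P1=- P2=NH1
Op 5: best P0=NH1 P1=- P2=NH1
Op 6: best P0=NH1 P1=- P2=NH1
Op 7: best P0=NH2 P1=- P2=NH1
Op 8: best P0=NH2 P1=- P2=NH1
Op 9: best P0=NH2 P1=- P2=NH1
Op 10: best P0=NH2 P1=NH1 P2=NH1
Op 11: best P0=NH2 P1=NH2 P2=NH1
Op 12: best P0=NH2 P1=NH2 P2=NH1

Answer: P0:NH2 P1:NH2 P2:NH1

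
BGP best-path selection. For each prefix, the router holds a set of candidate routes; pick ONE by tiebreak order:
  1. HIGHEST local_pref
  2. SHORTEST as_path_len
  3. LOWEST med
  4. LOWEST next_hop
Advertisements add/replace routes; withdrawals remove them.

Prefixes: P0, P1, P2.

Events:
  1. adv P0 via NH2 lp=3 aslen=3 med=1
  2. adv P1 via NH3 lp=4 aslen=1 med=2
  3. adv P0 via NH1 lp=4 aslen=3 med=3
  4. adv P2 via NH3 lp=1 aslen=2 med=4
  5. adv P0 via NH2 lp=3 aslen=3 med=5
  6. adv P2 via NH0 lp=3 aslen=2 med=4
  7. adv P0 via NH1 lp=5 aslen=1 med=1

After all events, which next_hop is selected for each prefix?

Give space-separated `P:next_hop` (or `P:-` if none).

Answer: P0:NH1 P1:NH3 P2:NH0

Derivation:
Op 1: best P0=NH2 P1=- P2=-
Op 2: best P0=NH2 P1=NH3 P2=-
Op 3: best P0=NH1 P1=NH3 P2=-
Op 4: best P0=NH1 P1=NH3 P2=NH3
Op 5: best P0=NH1 P1=NH3 P2=NH3
Op 6: best P0=NH1 P1=NH3 P2=NH0
Op 7: best P0=NH1 P1=NH3 P2=NH0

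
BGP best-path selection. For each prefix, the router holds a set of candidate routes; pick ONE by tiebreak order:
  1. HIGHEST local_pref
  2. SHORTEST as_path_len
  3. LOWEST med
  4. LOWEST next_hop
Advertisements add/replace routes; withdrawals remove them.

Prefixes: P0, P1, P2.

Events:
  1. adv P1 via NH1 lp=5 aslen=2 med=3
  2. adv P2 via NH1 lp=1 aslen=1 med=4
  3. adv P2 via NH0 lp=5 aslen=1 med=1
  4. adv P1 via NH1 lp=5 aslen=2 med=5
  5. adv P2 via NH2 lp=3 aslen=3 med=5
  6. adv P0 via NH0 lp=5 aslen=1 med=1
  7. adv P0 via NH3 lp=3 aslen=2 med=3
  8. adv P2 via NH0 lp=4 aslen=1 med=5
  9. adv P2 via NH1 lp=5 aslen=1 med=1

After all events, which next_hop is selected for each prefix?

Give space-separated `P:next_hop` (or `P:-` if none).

Answer: P0:NH0 P1:NH1 P2:NH1

Derivation:
Op 1: best P0=- P1=NH1 P2=-
Op 2: best P0=- P1=NH1 P2=NH1
Op 3: best P0=- P1=NH1 P2=NH0
Op 4: best P0=- P1=NH1 P2=NH0
Op 5: best P0=- P1=NH1 P2=NH0
Op 6: best P0=NH0 P1=NH1 P2=NH0
Op 7: best P0=NH0 P1=NH1 P2=NH0
Op 8: best P0=NH0 P1=NH1 P2=NH0
Op 9: best P0=NH0 P1=NH1 P2=NH1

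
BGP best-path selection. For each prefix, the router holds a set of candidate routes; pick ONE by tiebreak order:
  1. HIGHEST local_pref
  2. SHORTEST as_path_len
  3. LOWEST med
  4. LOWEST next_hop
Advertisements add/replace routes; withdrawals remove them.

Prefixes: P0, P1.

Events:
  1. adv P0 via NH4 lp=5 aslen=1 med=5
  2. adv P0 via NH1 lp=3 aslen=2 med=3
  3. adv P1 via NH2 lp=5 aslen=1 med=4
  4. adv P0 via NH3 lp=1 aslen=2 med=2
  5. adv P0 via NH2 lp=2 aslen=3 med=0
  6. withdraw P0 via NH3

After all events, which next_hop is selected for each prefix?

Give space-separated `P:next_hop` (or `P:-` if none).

Op 1: best P0=NH4 P1=-
Op 2: best P0=NH4 P1=-
Op 3: best P0=NH4 P1=NH2
Op 4: best P0=NH4 P1=NH2
Op 5: best P0=NH4 P1=NH2
Op 6: best P0=NH4 P1=NH2

Answer: P0:NH4 P1:NH2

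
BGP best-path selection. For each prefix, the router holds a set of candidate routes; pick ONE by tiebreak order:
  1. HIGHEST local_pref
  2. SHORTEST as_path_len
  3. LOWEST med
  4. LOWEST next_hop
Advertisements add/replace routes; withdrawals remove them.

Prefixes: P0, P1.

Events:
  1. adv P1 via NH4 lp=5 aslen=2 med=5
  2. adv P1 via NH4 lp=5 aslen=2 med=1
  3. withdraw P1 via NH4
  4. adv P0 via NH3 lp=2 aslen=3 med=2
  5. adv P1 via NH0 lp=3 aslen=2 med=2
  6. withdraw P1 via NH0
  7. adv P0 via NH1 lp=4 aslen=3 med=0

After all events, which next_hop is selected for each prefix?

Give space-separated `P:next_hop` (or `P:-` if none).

Op 1: best P0=- P1=NH4
Op 2: best P0=- P1=NH4
Op 3: best P0=- P1=-
Op 4: best P0=NH3 P1=-
Op 5: best P0=NH3 P1=NH0
Op 6: best P0=NH3 P1=-
Op 7: best P0=NH1 P1=-

Answer: P0:NH1 P1:-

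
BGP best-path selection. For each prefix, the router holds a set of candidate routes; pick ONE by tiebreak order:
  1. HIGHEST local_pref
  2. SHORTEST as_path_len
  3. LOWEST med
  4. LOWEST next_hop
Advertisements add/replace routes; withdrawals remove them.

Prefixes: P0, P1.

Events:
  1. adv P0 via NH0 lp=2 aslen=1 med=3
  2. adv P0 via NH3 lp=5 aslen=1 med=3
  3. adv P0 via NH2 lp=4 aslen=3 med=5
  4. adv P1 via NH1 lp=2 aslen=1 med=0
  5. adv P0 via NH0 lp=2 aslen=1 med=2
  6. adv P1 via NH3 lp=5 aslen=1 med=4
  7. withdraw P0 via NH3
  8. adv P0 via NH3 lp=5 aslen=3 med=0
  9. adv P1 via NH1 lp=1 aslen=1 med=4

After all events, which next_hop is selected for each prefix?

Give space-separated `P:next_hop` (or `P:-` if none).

Op 1: best P0=NH0 P1=-
Op 2: best P0=NH3 P1=-
Op 3: best P0=NH3 P1=-
Op 4: best P0=NH3 P1=NH1
Op 5: best P0=NH3 P1=NH1
Op 6: best P0=NH3 P1=NH3
Op 7: best P0=NH2 P1=NH3
Op 8: best P0=NH3 P1=NH3
Op 9: best P0=NH3 P1=NH3

Answer: P0:NH3 P1:NH3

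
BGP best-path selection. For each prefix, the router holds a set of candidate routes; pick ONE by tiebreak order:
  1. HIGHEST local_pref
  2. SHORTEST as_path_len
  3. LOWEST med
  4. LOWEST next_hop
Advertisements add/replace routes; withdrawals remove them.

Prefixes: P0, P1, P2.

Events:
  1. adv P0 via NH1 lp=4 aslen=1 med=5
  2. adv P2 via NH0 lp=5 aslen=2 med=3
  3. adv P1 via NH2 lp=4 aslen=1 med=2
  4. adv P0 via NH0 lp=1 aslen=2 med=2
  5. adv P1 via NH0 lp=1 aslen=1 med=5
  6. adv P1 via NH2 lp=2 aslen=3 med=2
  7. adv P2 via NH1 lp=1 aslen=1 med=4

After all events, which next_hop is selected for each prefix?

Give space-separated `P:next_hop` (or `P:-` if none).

Op 1: best P0=NH1 P1=- P2=-
Op 2: best P0=NH1 P1=- P2=NH0
Op 3: best P0=NH1 P1=NH2 P2=NH0
Op 4: best P0=NH1 P1=NH2 P2=NH0
Op 5: best P0=NH1 P1=NH2 P2=NH0
Op 6: best P0=NH1 P1=NH2 P2=NH0
Op 7: best P0=NH1 P1=NH2 P2=NH0

Answer: P0:NH1 P1:NH2 P2:NH0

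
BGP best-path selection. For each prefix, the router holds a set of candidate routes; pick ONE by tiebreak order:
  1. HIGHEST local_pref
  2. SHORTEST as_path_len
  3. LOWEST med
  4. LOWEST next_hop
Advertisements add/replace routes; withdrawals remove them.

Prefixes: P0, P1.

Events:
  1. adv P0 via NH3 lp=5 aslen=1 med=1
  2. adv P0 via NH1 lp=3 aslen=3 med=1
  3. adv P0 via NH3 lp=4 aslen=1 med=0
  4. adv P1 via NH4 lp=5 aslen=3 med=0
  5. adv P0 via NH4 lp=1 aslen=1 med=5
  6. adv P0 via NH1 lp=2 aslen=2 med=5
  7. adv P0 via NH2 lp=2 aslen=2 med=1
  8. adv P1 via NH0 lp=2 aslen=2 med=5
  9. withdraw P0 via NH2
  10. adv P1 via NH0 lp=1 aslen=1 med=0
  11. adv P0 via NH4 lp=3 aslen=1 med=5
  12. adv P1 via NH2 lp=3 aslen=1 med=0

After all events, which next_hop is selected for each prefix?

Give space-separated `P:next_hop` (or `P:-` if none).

Op 1: best P0=NH3 P1=-
Op 2: best P0=NH3 P1=-
Op 3: best P0=NH3 P1=-
Op 4: best P0=NH3 P1=NH4
Op 5: best P0=NH3 P1=NH4
Op 6: best P0=NH3 P1=NH4
Op 7: best P0=NH3 P1=NH4
Op 8: best P0=NH3 P1=NH4
Op 9: best P0=NH3 P1=NH4
Op 10: best P0=NH3 P1=NH4
Op 11: best P0=NH3 P1=NH4
Op 12: best P0=NH3 P1=NH4

Answer: P0:NH3 P1:NH4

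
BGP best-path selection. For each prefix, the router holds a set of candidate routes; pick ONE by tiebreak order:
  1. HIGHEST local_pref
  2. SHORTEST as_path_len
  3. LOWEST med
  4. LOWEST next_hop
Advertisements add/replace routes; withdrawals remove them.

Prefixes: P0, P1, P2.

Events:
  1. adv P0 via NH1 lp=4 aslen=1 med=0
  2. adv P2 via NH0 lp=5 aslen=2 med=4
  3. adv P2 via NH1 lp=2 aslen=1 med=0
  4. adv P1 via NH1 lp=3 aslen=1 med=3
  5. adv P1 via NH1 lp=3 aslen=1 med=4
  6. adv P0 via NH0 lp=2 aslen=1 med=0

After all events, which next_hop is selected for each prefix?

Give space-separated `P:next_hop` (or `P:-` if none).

Op 1: best P0=NH1 P1=- P2=-
Op 2: best P0=NH1 P1=- P2=NH0
Op 3: best P0=NH1 P1=- P2=NH0
Op 4: best P0=NH1 P1=NH1 P2=NH0
Op 5: best P0=NH1 P1=NH1 P2=NH0
Op 6: best P0=NH1 P1=NH1 P2=NH0

Answer: P0:NH1 P1:NH1 P2:NH0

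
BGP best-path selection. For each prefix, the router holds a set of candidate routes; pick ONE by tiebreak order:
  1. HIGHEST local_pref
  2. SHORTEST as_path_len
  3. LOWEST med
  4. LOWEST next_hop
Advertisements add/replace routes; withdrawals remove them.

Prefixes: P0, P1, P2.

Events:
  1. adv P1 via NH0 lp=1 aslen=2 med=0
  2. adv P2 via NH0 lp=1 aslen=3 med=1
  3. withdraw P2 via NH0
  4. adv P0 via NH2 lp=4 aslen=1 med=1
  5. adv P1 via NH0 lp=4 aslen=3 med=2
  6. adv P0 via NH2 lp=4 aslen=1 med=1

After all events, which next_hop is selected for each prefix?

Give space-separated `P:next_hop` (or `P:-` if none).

Op 1: best P0=- P1=NH0 P2=-
Op 2: best P0=- P1=NH0 P2=NH0
Op 3: best P0=- P1=NH0 P2=-
Op 4: best P0=NH2 P1=NH0 P2=-
Op 5: best P0=NH2 P1=NH0 P2=-
Op 6: best P0=NH2 P1=NH0 P2=-

Answer: P0:NH2 P1:NH0 P2:-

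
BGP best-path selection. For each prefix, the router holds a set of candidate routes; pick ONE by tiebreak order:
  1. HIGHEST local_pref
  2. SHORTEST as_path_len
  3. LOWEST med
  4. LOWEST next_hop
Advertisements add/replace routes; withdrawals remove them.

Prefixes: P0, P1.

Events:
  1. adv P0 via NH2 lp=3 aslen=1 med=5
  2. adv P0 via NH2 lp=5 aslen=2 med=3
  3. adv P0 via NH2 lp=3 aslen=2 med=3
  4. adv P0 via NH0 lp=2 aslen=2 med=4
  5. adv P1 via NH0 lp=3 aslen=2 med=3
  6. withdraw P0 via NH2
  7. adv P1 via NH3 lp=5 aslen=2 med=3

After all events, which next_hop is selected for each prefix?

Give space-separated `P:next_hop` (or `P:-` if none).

Answer: P0:NH0 P1:NH3

Derivation:
Op 1: best P0=NH2 P1=-
Op 2: best P0=NH2 P1=-
Op 3: best P0=NH2 P1=-
Op 4: best P0=NH2 P1=-
Op 5: best P0=NH2 P1=NH0
Op 6: best P0=NH0 P1=NH0
Op 7: best P0=NH0 P1=NH3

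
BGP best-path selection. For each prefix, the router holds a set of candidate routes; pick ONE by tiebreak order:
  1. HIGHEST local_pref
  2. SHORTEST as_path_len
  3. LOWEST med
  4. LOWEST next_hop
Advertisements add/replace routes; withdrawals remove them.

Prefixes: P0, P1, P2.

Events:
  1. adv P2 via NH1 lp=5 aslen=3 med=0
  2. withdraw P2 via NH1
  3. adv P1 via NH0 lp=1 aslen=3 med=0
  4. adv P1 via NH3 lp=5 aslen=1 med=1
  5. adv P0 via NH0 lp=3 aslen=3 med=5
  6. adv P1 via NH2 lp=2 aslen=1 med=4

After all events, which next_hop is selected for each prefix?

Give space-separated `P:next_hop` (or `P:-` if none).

Op 1: best P0=- P1=- P2=NH1
Op 2: best P0=- P1=- P2=-
Op 3: best P0=- P1=NH0 P2=-
Op 4: best P0=- P1=NH3 P2=-
Op 5: best P0=NH0 P1=NH3 P2=-
Op 6: best P0=NH0 P1=NH3 P2=-

Answer: P0:NH0 P1:NH3 P2:-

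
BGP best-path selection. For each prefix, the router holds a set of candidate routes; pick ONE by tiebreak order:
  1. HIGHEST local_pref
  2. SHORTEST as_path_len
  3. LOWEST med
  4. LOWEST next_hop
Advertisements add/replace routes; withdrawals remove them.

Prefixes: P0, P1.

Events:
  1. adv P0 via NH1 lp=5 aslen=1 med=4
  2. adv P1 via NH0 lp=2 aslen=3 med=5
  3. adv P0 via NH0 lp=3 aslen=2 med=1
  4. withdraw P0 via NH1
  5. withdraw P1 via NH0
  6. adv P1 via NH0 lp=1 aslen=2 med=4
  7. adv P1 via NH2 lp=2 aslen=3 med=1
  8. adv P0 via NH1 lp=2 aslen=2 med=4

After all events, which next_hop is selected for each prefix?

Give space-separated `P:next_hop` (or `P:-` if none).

Answer: P0:NH0 P1:NH2

Derivation:
Op 1: best P0=NH1 P1=-
Op 2: best P0=NH1 P1=NH0
Op 3: best P0=NH1 P1=NH0
Op 4: best P0=NH0 P1=NH0
Op 5: best P0=NH0 P1=-
Op 6: best P0=NH0 P1=NH0
Op 7: best P0=NH0 P1=NH2
Op 8: best P0=NH0 P1=NH2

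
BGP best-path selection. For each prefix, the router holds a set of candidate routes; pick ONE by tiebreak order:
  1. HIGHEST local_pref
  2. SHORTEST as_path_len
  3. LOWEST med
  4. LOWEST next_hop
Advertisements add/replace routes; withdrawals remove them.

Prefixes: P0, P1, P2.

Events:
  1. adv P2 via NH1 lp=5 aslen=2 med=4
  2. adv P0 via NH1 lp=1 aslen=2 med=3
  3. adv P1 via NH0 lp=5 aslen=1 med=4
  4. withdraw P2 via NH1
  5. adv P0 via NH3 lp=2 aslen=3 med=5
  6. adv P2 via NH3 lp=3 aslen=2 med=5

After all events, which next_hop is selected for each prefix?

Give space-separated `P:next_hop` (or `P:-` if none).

Answer: P0:NH3 P1:NH0 P2:NH3

Derivation:
Op 1: best P0=- P1=- P2=NH1
Op 2: best P0=NH1 P1=- P2=NH1
Op 3: best P0=NH1 P1=NH0 P2=NH1
Op 4: best P0=NH1 P1=NH0 P2=-
Op 5: best P0=NH3 P1=NH0 P2=-
Op 6: best P0=NH3 P1=NH0 P2=NH3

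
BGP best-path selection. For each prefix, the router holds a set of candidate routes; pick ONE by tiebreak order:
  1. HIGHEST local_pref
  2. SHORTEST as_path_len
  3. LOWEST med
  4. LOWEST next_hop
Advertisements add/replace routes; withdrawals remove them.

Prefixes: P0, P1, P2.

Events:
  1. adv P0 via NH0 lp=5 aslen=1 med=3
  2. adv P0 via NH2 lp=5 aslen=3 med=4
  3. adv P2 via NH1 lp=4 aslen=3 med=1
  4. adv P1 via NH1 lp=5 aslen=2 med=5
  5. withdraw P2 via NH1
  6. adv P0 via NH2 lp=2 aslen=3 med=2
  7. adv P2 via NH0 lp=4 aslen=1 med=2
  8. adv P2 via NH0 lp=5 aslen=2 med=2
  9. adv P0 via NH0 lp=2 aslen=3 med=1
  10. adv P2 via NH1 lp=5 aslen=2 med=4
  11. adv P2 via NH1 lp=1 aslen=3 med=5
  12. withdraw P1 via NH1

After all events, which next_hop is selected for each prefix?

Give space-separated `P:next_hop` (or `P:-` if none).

Op 1: best P0=NH0 P1=- P2=-
Op 2: best P0=NH0 P1=- P2=-
Op 3: best P0=NH0 P1=- P2=NH1
Op 4: best P0=NH0 P1=NH1 P2=NH1
Op 5: best P0=NH0 P1=NH1 P2=-
Op 6: best P0=NH0 P1=NH1 P2=-
Op 7: best P0=NH0 P1=NH1 P2=NH0
Op 8: best P0=NH0 P1=NH1 P2=NH0
Op 9: best P0=NH0 P1=NH1 P2=NH0
Op 10: best P0=NH0 P1=NH1 P2=NH0
Op 11: best P0=NH0 P1=NH1 P2=NH0
Op 12: best P0=NH0 P1=- P2=NH0

Answer: P0:NH0 P1:- P2:NH0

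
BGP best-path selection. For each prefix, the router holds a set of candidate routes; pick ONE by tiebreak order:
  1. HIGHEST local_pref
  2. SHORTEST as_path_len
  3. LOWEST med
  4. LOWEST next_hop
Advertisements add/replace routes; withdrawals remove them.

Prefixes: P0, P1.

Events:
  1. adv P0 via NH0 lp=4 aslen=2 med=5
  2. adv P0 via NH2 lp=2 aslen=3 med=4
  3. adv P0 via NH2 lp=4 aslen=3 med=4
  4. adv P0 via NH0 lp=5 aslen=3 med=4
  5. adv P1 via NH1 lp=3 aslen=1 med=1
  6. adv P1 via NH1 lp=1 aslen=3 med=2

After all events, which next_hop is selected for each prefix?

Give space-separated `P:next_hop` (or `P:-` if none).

Answer: P0:NH0 P1:NH1

Derivation:
Op 1: best P0=NH0 P1=-
Op 2: best P0=NH0 P1=-
Op 3: best P0=NH0 P1=-
Op 4: best P0=NH0 P1=-
Op 5: best P0=NH0 P1=NH1
Op 6: best P0=NH0 P1=NH1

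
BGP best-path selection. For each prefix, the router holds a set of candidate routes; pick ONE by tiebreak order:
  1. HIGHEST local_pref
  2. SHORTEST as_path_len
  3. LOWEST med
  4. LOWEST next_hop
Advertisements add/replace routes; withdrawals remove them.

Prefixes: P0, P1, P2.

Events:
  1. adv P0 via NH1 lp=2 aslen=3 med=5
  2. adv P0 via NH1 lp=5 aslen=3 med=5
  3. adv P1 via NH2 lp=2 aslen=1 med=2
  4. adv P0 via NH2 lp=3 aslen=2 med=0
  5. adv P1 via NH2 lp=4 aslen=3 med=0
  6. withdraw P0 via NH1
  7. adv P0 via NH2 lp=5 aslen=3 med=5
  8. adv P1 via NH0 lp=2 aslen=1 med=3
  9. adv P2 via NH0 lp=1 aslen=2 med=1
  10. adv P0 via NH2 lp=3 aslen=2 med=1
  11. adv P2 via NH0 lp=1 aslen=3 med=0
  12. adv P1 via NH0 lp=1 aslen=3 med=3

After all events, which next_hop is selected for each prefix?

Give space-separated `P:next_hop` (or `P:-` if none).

Op 1: best P0=NH1 P1=- P2=-
Op 2: best P0=NH1 P1=- P2=-
Op 3: best P0=NH1 P1=NH2 P2=-
Op 4: best P0=NH1 P1=NH2 P2=-
Op 5: best P0=NH1 P1=NH2 P2=-
Op 6: best P0=NH2 P1=NH2 P2=-
Op 7: best P0=NH2 P1=NH2 P2=-
Op 8: best P0=NH2 P1=NH2 P2=-
Op 9: best P0=NH2 P1=NH2 P2=NH0
Op 10: best P0=NH2 P1=NH2 P2=NH0
Op 11: best P0=NH2 P1=NH2 P2=NH0
Op 12: best P0=NH2 P1=NH2 P2=NH0

Answer: P0:NH2 P1:NH2 P2:NH0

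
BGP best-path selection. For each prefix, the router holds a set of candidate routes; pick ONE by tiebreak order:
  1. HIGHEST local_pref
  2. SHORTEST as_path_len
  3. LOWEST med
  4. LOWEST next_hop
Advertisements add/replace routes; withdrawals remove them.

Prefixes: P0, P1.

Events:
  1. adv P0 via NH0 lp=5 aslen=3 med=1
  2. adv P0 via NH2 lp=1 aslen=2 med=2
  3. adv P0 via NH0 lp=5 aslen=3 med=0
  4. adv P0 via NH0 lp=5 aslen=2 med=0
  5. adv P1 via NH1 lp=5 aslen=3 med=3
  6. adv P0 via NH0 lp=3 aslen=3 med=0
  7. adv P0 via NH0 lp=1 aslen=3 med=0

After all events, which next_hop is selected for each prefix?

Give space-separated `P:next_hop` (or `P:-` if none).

Answer: P0:NH2 P1:NH1

Derivation:
Op 1: best P0=NH0 P1=-
Op 2: best P0=NH0 P1=-
Op 3: best P0=NH0 P1=-
Op 4: best P0=NH0 P1=-
Op 5: best P0=NH0 P1=NH1
Op 6: best P0=NH0 P1=NH1
Op 7: best P0=NH2 P1=NH1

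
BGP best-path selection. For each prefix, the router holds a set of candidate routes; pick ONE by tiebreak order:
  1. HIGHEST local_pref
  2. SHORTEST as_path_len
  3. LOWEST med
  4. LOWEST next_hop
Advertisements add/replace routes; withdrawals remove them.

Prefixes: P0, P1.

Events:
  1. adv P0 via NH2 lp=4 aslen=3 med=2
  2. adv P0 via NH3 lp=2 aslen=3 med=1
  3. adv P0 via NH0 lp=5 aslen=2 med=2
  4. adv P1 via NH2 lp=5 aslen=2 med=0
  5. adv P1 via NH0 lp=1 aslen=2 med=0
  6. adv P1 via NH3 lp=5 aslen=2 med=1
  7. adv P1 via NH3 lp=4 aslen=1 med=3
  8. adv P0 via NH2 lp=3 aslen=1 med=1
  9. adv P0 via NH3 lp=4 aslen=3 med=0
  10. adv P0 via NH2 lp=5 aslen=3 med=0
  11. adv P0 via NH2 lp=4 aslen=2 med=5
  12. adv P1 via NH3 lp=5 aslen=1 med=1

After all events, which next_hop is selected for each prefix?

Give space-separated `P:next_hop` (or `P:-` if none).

Op 1: best P0=NH2 P1=-
Op 2: best P0=NH2 P1=-
Op 3: best P0=NH0 P1=-
Op 4: best P0=NH0 P1=NH2
Op 5: best P0=NH0 P1=NH2
Op 6: best P0=NH0 P1=NH2
Op 7: best P0=NH0 P1=NH2
Op 8: best P0=NH0 P1=NH2
Op 9: best P0=NH0 P1=NH2
Op 10: best P0=NH0 P1=NH2
Op 11: best P0=NH0 P1=NH2
Op 12: best P0=NH0 P1=NH3

Answer: P0:NH0 P1:NH3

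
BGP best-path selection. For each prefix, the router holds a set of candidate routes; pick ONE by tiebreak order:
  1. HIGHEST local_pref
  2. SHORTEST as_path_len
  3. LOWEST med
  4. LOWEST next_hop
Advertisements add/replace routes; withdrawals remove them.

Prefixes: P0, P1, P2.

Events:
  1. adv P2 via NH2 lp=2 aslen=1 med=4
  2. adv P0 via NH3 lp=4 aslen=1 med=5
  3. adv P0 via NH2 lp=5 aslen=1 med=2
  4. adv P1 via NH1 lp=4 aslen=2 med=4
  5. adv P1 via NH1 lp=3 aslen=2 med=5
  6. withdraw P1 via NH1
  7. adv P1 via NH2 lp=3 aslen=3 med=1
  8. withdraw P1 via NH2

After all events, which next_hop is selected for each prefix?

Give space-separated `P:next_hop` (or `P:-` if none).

Op 1: best P0=- P1=- P2=NH2
Op 2: best P0=NH3 P1=- P2=NH2
Op 3: best P0=NH2 P1=- P2=NH2
Op 4: best P0=NH2 P1=NH1 P2=NH2
Op 5: best P0=NH2 P1=NH1 P2=NH2
Op 6: best P0=NH2 P1=- P2=NH2
Op 7: best P0=NH2 P1=NH2 P2=NH2
Op 8: best P0=NH2 P1=- P2=NH2

Answer: P0:NH2 P1:- P2:NH2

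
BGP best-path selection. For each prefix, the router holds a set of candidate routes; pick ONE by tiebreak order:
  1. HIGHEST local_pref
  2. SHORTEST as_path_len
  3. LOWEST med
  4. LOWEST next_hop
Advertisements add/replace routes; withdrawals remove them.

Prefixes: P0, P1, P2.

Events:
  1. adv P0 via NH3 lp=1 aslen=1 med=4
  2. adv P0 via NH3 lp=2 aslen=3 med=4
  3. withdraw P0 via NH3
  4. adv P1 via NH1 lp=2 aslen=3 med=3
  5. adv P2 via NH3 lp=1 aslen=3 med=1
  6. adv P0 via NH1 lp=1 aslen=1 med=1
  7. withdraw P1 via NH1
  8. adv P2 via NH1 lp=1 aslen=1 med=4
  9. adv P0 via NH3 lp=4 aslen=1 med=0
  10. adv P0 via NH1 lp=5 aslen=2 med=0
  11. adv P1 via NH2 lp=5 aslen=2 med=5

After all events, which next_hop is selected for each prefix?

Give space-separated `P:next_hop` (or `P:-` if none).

Answer: P0:NH1 P1:NH2 P2:NH1

Derivation:
Op 1: best P0=NH3 P1=- P2=-
Op 2: best P0=NH3 P1=- P2=-
Op 3: best P0=- P1=- P2=-
Op 4: best P0=- P1=NH1 P2=-
Op 5: best P0=- P1=NH1 P2=NH3
Op 6: best P0=NH1 P1=NH1 P2=NH3
Op 7: best P0=NH1 P1=- P2=NH3
Op 8: best P0=NH1 P1=- P2=NH1
Op 9: best P0=NH3 P1=- P2=NH1
Op 10: best P0=NH1 P1=- P2=NH1
Op 11: best P0=NH1 P1=NH2 P2=NH1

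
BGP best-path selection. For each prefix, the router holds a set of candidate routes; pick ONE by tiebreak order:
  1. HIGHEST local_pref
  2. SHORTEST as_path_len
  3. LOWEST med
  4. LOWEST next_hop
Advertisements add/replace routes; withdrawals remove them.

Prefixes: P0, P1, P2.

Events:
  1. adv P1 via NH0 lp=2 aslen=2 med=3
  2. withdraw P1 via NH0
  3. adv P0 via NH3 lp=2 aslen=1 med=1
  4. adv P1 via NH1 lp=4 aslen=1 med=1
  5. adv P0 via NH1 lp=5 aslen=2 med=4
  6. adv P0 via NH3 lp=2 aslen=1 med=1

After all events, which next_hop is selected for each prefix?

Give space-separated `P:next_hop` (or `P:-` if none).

Answer: P0:NH1 P1:NH1 P2:-

Derivation:
Op 1: best P0=- P1=NH0 P2=-
Op 2: best P0=- P1=- P2=-
Op 3: best P0=NH3 P1=- P2=-
Op 4: best P0=NH3 P1=NH1 P2=-
Op 5: best P0=NH1 P1=NH1 P2=-
Op 6: best P0=NH1 P1=NH1 P2=-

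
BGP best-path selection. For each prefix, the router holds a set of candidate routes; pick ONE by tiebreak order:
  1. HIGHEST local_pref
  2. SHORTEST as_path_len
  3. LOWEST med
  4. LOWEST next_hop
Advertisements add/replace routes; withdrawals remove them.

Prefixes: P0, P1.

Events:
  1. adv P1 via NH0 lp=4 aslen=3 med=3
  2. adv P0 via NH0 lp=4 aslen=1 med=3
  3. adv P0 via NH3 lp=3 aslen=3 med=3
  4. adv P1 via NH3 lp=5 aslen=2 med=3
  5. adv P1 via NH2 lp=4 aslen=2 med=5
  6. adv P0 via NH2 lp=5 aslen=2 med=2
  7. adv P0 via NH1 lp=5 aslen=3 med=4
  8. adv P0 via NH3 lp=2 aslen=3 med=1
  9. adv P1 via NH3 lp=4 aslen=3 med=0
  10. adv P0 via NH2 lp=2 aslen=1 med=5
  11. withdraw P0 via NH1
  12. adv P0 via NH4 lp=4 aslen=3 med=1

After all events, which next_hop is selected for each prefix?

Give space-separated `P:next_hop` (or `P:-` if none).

Op 1: best P0=- P1=NH0
Op 2: best P0=NH0 P1=NH0
Op 3: best P0=NH0 P1=NH0
Op 4: best P0=NH0 P1=NH3
Op 5: best P0=NH0 P1=NH3
Op 6: best P0=NH2 P1=NH3
Op 7: best P0=NH2 P1=NH3
Op 8: best P0=NH2 P1=NH3
Op 9: best P0=NH2 P1=NH2
Op 10: best P0=NH1 P1=NH2
Op 11: best P0=NH0 P1=NH2
Op 12: best P0=NH0 P1=NH2

Answer: P0:NH0 P1:NH2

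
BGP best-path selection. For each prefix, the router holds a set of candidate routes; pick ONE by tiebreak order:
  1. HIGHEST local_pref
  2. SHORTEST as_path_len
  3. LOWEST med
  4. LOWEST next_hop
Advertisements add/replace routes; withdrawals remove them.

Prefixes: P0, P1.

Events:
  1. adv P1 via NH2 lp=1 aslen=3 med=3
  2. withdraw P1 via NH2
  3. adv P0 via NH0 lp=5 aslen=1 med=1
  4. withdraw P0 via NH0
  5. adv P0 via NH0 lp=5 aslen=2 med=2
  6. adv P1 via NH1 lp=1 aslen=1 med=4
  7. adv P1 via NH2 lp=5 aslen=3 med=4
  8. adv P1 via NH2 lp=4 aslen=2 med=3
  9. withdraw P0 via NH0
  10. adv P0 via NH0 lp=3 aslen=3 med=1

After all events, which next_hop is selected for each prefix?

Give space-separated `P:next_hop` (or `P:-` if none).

Op 1: best P0=- P1=NH2
Op 2: best P0=- P1=-
Op 3: best P0=NH0 P1=-
Op 4: best P0=- P1=-
Op 5: best P0=NH0 P1=-
Op 6: best P0=NH0 P1=NH1
Op 7: best P0=NH0 P1=NH2
Op 8: best P0=NH0 P1=NH2
Op 9: best P0=- P1=NH2
Op 10: best P0=NH0 P1=NH2

Answer: P0:NH0 P1:NH2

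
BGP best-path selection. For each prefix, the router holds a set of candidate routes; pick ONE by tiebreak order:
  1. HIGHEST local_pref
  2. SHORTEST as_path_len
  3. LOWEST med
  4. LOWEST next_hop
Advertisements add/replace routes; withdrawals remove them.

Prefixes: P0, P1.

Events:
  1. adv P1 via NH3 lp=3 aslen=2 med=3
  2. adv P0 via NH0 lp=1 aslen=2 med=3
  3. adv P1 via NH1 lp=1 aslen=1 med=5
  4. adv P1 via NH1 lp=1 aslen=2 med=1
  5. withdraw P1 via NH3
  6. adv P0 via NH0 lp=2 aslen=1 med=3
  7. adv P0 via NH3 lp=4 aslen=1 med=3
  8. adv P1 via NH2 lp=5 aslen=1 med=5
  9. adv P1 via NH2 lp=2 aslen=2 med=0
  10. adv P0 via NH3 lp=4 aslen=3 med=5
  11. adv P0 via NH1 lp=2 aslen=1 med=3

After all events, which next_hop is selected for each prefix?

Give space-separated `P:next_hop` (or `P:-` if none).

Op 1: best P0=- P1=NH3
Op 2: best P0=NH0 P1=NH3
Op 3: best P0=NH0 P1=NH3
Op 4: best P0=NH0 P1=NH3
Op 5: best P0=NH0 P1=NH1
Op 6: best P0=NH0 P1=NH1
Op 7: best P0=NH3 P1=NH1
Op 8: best P0=NH3 P1=NH2
Op 9: best P0=NH3 P1=NH2
Op 10: best P0=NH3 P1=NH2
Op 11: best P0=NH3 P1=NH2

Answer: P0:NH3 P1:NH2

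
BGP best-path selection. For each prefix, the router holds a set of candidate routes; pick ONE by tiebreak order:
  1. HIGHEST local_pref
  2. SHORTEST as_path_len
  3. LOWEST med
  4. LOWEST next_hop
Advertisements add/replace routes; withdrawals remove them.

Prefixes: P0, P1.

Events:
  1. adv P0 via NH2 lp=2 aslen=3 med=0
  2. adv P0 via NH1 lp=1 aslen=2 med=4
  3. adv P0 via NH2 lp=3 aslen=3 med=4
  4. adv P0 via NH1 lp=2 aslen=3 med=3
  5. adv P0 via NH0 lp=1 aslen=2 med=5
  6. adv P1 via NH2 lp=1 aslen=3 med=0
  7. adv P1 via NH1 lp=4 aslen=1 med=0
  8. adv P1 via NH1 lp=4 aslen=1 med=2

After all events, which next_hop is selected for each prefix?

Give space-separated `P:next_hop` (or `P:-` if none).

Op 1: best P0=NH2 P1=-
Op 2: best P0=NH2 P1=-
Op 3: best P0=NH2 P1=-
Op 4: best P0=NH2 P1=-
Op 5: best P0=NH2 P1=-
Op 6: best P0=NH2 P1=NH2
Op 7: best P0=NH2 P1=NH1
Op 8: best P0=NH2 P1=NH1

Answer: P0:NH2 P1:NH1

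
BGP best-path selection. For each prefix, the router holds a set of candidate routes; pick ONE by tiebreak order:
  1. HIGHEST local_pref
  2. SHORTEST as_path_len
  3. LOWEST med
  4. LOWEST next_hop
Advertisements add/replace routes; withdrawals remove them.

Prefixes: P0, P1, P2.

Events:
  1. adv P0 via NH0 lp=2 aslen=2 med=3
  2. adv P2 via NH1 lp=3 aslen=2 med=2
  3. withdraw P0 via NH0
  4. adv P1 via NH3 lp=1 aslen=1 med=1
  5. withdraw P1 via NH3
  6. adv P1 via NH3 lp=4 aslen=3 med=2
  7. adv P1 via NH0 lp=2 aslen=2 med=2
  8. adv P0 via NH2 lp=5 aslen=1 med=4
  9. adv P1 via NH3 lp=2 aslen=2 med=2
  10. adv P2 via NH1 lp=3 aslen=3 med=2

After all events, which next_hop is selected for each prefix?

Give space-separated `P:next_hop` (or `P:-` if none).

Answer: P0:NH2 P1:NH0 P2:NH1

Derivation:
Op 1: best P0=NH0 P1=- P2=-
Op 2: best P0=NH0 P1=- P2=NH1
Op 3: best P0=- P1=- P2=NH1
Op 4: best P0=- P1=NH3 P2=NH1
Op 5: best P0=- P1=- P2=NH1
Op 6: best P0=- P1=NH3 P2=NH1
Op 7: best P0=- P1=NH3 P2=NH1
Op 8: best P0=NH2 P1=NH3 P2=NH1
Op 9: best P0=NH2 P1=NH0 P2=NH1
Op 10: best P0=NH2 P1=NH0 P2=NH1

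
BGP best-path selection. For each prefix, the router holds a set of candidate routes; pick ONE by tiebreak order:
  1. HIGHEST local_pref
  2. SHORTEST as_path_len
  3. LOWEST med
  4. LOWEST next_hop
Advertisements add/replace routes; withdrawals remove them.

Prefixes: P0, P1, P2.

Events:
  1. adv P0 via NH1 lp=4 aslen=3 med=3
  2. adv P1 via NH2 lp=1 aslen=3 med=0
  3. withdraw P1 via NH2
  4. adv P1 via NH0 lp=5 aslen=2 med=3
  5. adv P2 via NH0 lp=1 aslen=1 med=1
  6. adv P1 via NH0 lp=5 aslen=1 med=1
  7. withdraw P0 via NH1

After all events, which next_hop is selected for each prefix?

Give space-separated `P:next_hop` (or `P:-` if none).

Answer: P0:- P1:NH0 P2:NH0

Derivation:
Op 1: best P0=NH1 P1=- P2=-
Op 2: best P0=NH1 P1=NH2 P2=-
Op 3: best P0=NH1 P1=- P2=-
Op 4: best P0=NH1 P1=NH0 P2=-
Op 5: best P0=NH1 P1=NH0 P2=NH0
Op 6: best P0=NH1 P1=NH0 P2=NH0
Op 7: best P0=- P1=NH0 P2=NH0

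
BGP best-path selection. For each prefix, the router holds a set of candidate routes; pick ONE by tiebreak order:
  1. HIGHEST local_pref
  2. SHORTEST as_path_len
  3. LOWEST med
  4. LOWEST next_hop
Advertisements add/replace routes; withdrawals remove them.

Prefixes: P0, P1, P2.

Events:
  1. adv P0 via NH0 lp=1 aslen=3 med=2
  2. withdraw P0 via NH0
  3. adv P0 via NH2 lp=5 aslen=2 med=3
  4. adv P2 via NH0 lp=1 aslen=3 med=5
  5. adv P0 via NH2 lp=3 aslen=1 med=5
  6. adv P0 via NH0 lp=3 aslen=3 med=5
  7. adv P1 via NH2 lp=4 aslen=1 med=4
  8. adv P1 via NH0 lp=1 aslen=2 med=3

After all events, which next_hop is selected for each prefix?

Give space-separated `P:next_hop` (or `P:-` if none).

Answer: P0:NH2 P1:NH2 P2:NH0

Derivation:
Op 1: best P0=NH0 P1=- P2=-
Op 2: best P0=- P1=- P2=-
Op 3: best P0=NH2 P1=- P2=-
Op 4: best P0=NH2 P1=- P2=NH0
Op 5: best P0=NH2 P1=- P2=NH0
Op 6: best P0=NH2 P1=- P2=NH0
Op 7: best P0=NH2 P1=NH2 P2=NH0
Op 8: best P0=NH2 P1=NH2 P2=NH0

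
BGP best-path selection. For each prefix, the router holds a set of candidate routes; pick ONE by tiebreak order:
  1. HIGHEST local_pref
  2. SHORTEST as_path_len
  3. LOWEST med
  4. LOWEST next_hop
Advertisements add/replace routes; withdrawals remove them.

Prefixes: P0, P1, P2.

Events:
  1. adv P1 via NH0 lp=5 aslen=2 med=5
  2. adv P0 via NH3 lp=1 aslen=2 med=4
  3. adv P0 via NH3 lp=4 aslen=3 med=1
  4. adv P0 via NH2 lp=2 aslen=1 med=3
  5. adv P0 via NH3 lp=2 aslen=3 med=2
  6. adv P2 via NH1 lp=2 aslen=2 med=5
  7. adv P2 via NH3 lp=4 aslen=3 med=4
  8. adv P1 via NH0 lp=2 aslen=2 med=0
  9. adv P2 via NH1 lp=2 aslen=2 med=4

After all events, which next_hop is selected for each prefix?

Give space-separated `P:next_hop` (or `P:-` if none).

Answer: P0:NH2 P1:NH0 P2:NH3

Derivation:
Op 1: best P0=- P1=NH0 P2=-
Op 2: best P0=NH3 P1=NH0 P2=-
Op 3: best P0=NH3 P1=NH0 P2=-
Op 4: best P0=NH3 P1=NH0 P2=-
Op 5: best P0=NH2 P1=NH0 P2=-
Op 6: best P0=NH2 P1=NH0 P2=NH1
Op 7: best P0=NH2 P1=NH0 P2=NH3
Op 8: best P0=NH2 P1=NH0 P2=NH3
Op 9: best P0=NH2 P1=NH0 P2=NH3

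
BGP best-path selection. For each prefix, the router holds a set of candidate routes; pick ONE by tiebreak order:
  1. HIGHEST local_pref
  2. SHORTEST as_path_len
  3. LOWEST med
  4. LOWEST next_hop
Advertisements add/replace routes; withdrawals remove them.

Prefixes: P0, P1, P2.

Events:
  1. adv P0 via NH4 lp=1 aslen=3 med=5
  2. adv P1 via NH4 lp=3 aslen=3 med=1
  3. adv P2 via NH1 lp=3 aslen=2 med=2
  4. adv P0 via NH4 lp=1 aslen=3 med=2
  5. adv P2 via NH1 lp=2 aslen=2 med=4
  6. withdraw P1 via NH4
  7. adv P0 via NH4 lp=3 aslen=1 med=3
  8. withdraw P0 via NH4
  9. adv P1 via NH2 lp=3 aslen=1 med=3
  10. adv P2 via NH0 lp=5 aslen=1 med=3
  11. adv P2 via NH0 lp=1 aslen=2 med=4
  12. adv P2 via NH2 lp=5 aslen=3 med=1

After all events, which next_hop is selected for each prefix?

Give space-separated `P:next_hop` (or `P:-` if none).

Answer: P0:- P1:NH2 P2:NH2

Derivation:
Op 1: best P0=NH4 P1=- P2=-
Op 2: best P0=NH4 P1=NH4 P2=-
Op 3: best P0=NH4 P1=NH4 P2=NH1
Op 4: best P0=NH4 P1=NH4 P2=NH1
Op 5: best P0=NH4 P1=NH4 P2=NH1
Op 6: best P0=NH4 P1=- P2=NH1
Op 7: best P0=NH4 P1=- P2=NH1
Op 8: best P0=- P1=- P2=NH1
Op 9: best P0=- P1=NH2 P2=NH1
Op 10: best P0=- P1=NH2 P2=NH0
Op 11: best P0=- P1=NH2 P2=NH1
Op 12: best P0=- P1=NH2 P2=NH2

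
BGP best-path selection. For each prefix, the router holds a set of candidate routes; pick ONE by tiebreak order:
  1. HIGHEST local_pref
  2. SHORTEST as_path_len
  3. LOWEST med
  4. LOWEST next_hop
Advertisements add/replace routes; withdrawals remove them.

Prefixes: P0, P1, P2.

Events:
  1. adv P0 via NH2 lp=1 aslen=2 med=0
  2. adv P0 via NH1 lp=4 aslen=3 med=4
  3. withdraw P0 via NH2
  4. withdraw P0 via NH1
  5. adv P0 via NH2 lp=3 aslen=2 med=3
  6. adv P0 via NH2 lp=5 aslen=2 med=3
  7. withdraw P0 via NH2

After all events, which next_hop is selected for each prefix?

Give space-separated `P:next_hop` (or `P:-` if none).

Answer: P0:- P1:- P2:-

Derivation:
Op 1: best P0=NH2 P1=- P2=-
Op 2: best P0=NH1 P1=- P2=-
Op 3: best P0=NH1 P1=- P2=-
Op 4: best P0=- P1=- P2=-
Op 5: best P0=NH2 P1=- P2=-
Op 6: best P0=NH2 P1=- P2=-
Op 7: best P0=- P1=- P2=-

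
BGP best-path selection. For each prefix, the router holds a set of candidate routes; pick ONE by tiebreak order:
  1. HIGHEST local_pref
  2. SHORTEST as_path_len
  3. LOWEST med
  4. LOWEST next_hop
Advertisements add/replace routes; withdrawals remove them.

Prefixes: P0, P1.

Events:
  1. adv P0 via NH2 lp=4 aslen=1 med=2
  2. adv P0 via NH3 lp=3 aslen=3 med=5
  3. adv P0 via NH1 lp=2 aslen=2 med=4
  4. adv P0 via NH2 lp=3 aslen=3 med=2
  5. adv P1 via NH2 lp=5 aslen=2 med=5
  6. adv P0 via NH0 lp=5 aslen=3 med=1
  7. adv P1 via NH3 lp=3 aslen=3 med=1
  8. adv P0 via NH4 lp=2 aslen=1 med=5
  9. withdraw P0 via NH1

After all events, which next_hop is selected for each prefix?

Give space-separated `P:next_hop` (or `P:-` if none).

Answer: P0:NH0 P1:NH2

Derivation:
Op 1: best P0=NH2 P1=-
Op 2: best P0=NH2 P1=-
Op 3: best P0=NH2 P1=-
Op 4: best P0=NH2 P1=-
Op 5: best P0=NH2 P1=NH2
Op 6: best P0=NH0 P1=NH2
Op 7: best P0=NH0 P1=NH2
Op 8: best P0=NH0 P1=NH2
Op 9: best P0=NH0 P1=NH2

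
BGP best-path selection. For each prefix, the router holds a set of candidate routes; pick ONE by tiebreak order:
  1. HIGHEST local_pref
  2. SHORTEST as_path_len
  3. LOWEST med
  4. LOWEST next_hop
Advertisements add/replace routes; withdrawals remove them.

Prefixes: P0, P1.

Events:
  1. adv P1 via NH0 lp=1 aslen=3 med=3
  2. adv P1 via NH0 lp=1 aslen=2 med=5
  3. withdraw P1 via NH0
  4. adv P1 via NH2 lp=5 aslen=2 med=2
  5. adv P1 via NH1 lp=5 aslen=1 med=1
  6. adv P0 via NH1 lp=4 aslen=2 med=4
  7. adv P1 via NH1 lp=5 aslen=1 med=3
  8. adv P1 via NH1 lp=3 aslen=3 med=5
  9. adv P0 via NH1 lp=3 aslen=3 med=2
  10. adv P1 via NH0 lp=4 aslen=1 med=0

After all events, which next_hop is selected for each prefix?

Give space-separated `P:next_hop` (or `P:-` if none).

Answer: P0:NH1 P1:NH2

Derivation:
Op 1: best P0=- P1=NH0
Op 2: best P0=- P1=NH0
Op 3: best P0=- P1=-
Op 4: best P0=- P1=NH2
Op 5: best P0=- P1=NH1
Op 6: best P0=NH1 P1=NH1
Op 7: best P0=NH1 P1=NH1
Op 8: best P0=NH1 P1=NH2
Op 9: best P0=NH1 P1=NH2
Op 10: best P0=NH1 P1=NH2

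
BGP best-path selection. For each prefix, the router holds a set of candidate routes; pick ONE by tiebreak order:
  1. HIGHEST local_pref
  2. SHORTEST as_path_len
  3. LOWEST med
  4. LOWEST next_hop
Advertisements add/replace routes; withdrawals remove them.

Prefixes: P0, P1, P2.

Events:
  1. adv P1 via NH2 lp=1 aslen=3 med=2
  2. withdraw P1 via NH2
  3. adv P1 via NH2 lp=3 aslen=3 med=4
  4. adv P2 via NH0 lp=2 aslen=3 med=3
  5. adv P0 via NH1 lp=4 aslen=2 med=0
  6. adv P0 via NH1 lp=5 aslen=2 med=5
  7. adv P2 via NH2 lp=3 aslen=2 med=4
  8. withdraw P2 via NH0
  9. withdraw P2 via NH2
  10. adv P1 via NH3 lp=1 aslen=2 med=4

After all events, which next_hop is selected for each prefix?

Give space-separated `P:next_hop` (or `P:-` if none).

Answer: P0:NH1 P1:NH2 P2:-

Derivation:
Op 1: best P0=- P1=NH2 P2=-
Op 2: best P0=- P1=- P2=-
Op 3: best P0=- P1=NH2 P2=-
Op 4: best P0=- P1=NH2 P2=NH0
Op 5: best P0=NH1 P1=NH2 P2=NH0
Op 6: best P0=NH1 P1=NH2 P2=NH0
Op 7: best P0=NH1 P1=NH2 P2=NH2
Op 8: best P0=NH1 P1=NH2 P2=NH2
Op 9: best P0=NH1 P1=NH2 P2=-
Op 10: best P0=NH1 P1=NH2 P2=-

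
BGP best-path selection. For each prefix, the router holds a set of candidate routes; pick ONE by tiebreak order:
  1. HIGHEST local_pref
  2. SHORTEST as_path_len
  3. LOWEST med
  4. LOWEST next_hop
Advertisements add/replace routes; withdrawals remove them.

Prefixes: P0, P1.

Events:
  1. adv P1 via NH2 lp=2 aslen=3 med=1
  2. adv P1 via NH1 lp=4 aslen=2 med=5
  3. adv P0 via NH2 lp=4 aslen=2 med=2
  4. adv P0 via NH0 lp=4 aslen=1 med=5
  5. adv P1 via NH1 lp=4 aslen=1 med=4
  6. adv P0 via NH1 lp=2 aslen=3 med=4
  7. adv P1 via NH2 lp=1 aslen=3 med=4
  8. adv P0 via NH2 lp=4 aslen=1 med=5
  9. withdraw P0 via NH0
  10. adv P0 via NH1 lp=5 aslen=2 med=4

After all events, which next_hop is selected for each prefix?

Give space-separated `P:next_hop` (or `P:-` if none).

Op 1: best P0=- P1=NH2
Op 2: best P0=- P1=NH1
Op 3: best P0=NH2 P1=NH1
Op 4: best P0=NH0 P1=NH1
Op 5: best P0=NH0 P1=NH1
Op 6: best P0=NH0 P1=NH1
Op 7: best P0=NH0 P1=NH1
Op 8: best P0=NH0 P1=NH1
Op 9: best P0=NH2 P1=NH1
Op 10: best P0=NH1 P1=NH1

Answer: P0:NH1 P1:NH1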